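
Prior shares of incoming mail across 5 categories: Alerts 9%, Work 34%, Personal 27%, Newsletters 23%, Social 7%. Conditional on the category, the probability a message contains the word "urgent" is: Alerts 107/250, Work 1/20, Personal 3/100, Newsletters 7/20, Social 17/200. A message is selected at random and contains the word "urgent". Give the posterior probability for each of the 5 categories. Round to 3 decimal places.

Alerts 0.257, Work 0.113, Personal 0.054, Newsletters 0.536, Social 0.040

Compute prior × likelihood for every hypothesis:
  Alerts: 0.09 × 0.428 = 0.03852
  Work: 0.34 × 0.05 = 0.017
  Personal: 0.27 × 0.03 = 0.0081
  Newsletters: 0.23 × 0.35 = 0.0805
  Social: 0.07 × 0.085 = 0.00595
Total = 0.15007.
P(Alerts | urgent-flag) = 0.03852/0.15007 ≈ 0.257
P(Work | urgent-flag) = 0.017/0.15007 ≈ 0.113
P(Personal | urgent-flag) = 0.0081/0.15007 ≈ 0.054
P(Newsletters | urgent-flag) = 0.0805/0.15007 ≈ 0.536
P(Social | urgent-flag) = 0.00595/0.15007 ≈ 0.040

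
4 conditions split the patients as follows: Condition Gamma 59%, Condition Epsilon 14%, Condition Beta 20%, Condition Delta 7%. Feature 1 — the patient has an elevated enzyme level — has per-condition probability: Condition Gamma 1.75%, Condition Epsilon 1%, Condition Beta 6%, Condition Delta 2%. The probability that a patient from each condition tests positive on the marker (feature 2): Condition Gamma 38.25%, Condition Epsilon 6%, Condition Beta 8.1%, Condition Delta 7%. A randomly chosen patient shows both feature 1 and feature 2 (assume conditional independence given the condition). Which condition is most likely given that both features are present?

Compute prior × likelihood for every hypothesis:
  Condition Gamma: 0.59 × 0.0175 × 0.3825 = 0.0039493125
  Condition Epsilon: 0.14 × 0.01 × 0.06 = 0.000084
  Condition Beta: 0.2 × 0.06 × 0.081 = 0.000972
  Condition Delta: 0.07 × 0.02 × 0.07 = 0.000098
Total = 0.0051033125.
Largest term belongs to Condition Gamma, so Condition Gamma is most probable.

Condition Gamma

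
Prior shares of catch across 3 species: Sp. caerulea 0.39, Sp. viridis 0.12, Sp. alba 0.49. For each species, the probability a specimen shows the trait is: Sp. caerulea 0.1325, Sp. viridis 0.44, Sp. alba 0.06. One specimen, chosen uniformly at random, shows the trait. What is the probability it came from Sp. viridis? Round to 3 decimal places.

By Bayes' rule, posterior ∝ prior × likelihood:
  Sp. caerulea: 0.39 × 0.1325 = 0.051675
  Sp. viridis: 0.12 × 0.44 = 0.0528
  Sp. alba: 0.49 × 0.06 = 0.0294
Total = 0.133875.
P(Sp. viridis | evidence) = 0.0528 / 0.133875 ≈ 0.394.

0.394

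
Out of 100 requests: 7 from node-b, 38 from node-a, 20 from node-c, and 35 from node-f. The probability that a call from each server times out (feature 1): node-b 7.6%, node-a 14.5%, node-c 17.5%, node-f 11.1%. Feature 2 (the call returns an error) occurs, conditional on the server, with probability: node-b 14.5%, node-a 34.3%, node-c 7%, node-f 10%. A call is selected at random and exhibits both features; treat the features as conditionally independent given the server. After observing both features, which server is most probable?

node-a

Unnormalized posteriors (prior × likelihood):
  node-b: 0.07 × 0.076 × 0.145 = 0.0007714
  node-a: 0.38 × 0.145 × 0.343 = 0.0188993
  node-c: 0.2 × 0.175 × 0.07 = 0.00245
  node-f: 0.35 × 0.111 × 0.1 = 0.003885
Total = 0.0260057.
Largest term belongs to node-a, so node-a is most probable.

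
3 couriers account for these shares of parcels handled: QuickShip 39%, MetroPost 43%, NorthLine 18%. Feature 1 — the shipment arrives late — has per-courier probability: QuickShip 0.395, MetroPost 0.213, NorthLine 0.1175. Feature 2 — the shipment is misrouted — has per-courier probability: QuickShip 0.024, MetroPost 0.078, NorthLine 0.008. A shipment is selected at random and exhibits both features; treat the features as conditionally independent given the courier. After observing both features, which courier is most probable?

By Bayes' rule, posterior ∝ prior × likelihood:
  QuickShip: 0.39 × 0.395 × 0.024 = 0.0036972
  MetroPost: 0.43 × 0.213 × 0.078 = 0.00714402
  NorthLine: 0.18 × 0.1175 × 0.008 = 0.0001692
Normalizing constant = 0.01101042.
Largest term belongs to MetroPost, so MetroPost is most probable.

MetroPost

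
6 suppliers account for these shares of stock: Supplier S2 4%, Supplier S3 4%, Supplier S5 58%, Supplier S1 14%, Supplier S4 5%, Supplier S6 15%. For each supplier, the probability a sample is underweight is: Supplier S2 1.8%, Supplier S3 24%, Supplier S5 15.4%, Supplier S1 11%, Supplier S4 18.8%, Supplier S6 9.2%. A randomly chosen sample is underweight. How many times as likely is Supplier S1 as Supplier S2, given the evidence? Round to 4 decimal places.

Compute prior × likelihood for every hypothesis:
  Supplier S2: 0.04 × 0.018 = 0.00072
  Supplier S3: 0.04 × 0.24 = 0.0096
  Supplier S5: 0.58 × 0.154 = 0.08932
  Supplier S1: 0.14 × 0.11 = 0.0154
  Supplier S4: 0.05 × 0.188 = 0.0094
  Supplier S6: 0.15 × 0.092 = 0.0138
Normalizing constant = 0.13824.
The ratio is 0.0154 / 0.00072 (the normalizer cancels) = 21.3889.

21.3889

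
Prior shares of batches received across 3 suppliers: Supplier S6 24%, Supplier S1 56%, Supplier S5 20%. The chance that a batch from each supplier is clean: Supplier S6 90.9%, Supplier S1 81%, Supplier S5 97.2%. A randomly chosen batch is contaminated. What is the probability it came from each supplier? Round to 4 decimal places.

Supplier S6 0.1632, Supplier S1 0.7950, Supplier S5 0.0418

Taking complements, P(contaminated | each) = Supplier S6 0.091, Supplier S1 0.19, Supplier S5 0.028.
Prior × likelihood for each hypothesis:
  Supplier S6: 0.24 × 0.091 = 0.02184
  Supplier S1: 0.56 × 0.19 = 0.1064
  Supplier S5: 0.2 × 0.028 = 0.0056
Sum = 0.13384.
P(Supplier S6 | contaminated) = 0.02184/0.13384 ≈ 0.1632
P(Supplier S1 | contaminated) = 0.1064/0.13384 ≈ 0.7950
P(Supplier S5 | contaminated) = 0.0056/0.13384 ≈ 0.0418
(Check: 0.1632+0.7950+0.0418 = 1.0000.)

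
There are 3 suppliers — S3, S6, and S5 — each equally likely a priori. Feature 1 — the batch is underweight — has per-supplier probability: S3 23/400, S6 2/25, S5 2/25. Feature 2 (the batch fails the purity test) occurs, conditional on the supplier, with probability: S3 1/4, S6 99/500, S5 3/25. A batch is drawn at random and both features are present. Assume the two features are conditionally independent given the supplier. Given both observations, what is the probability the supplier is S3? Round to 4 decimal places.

Since the prior is uniform, the posterior is proportional to the likelihood:
  S3: 0.0575 × 0.25 = 0.014375
  S6: 0.08 × 0.198 = 0.01584
  S5: 0.08 × 0.12 = 0.0096
Total = 0.039815.
P(S3 | evidence) = 0.014375 / 0.039815 ≈ 0.3610.

0.3610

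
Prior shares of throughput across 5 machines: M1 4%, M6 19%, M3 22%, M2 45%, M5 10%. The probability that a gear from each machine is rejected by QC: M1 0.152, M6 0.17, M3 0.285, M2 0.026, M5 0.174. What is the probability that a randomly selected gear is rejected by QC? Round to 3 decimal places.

Compute prior × likelihood for every hypothesis:
  M1: 0.04 × 0.152 = 0.00608
  M6: 0.19 × 0.17 = 0.0323
  M3: 0.22 × 0.285 = 0.0627
  M2: 0.45 × 0.026 = 0.0117
  M5: 0.1 × 0.174 = 0.0174
P(rejected) = 0.00608 + 0.0323 + 0.0627 + 0.0117 + 0.0174 = 0.13018 → 0.130.

0.130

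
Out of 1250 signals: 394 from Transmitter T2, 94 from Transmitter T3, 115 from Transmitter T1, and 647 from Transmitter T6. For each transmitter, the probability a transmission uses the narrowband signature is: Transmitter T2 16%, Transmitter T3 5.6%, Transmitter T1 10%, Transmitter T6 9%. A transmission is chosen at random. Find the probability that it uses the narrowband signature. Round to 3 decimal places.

0.110

By Bayes' rule, posterior ∝ prior × likelihood:
  Transmitter T2: 0.3152 × 0.16 = 0.050432
  Transmitter T3: 0.0752 × 0.056 = 0.0042112
  Transmitter T1: 0.092 × 0.1 = 0.0092
  Transmitter T6: 0.5176 × 0.09 = 0.046584
P(narrowband) = 0.050432 + 0.0042112 + 0.0092 + 0.046584 = 0.1104272 → 0.110.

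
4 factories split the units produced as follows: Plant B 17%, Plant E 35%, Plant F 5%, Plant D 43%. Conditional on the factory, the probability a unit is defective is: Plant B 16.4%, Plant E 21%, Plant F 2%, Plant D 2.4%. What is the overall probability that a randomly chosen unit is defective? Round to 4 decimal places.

0.1127

Prior × likelihood for each hypothesis:
  Plant B: 0.17 × 0.164 = 0.02788
  Plant E: 0.35 × 0.21 = 0.0735
  Plant F: 0.05 × 0.02 = 0.001
  Plant D: 0.43 × 0.024 = 0.01032
P(defective) = 0.02788 + 0.0735 + 0.001 + 0.01032 = 0.1127 → 0.1127.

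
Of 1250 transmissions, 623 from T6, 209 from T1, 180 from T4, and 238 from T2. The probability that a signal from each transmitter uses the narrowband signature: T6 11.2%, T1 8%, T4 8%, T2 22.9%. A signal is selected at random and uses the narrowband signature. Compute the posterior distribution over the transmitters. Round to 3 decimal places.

By Bayes' rule, posterior ∝ prior × likelihood:
  T6: 0.4984 × 0.112 = 0.0558208
  T1: 0.1672 × 0.08 = 0.013376
  T4: 0.144 × 0.08 = 0.01152
  T2: 0.1904 × 0.229 = 0.0436016
Sum = 0.1243184.
P(T6 | narrowband) = 0.0558208/0.1243184 ≈ 0.449
P(T1 | narrowband) = 0.013376/0.1243184 ≈ 0.108
P(T4 | narrowband) = 0.01152/0.1243184 ≈ 0.093
P(T2 | narrowband) = 0.0436016/0.1243184 ≈ 0.351

T6 0.449, T1 0.108, T4 0.093, T2 0.351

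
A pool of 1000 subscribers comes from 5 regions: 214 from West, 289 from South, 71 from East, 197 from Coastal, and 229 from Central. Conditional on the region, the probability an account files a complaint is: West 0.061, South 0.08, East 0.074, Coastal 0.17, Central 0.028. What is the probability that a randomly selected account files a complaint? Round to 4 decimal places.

Prior × likelihood for each hypothesis:
  West: 0.214 × 0.061 = 0.013054
  South: 0.289 × 0.08 = 0.02312
  East: 0.071 × 0.074 = 0.005254
  Coastal: 0.197 × 0.17 = 0.03349
  Central: 0.229 × 0.028 = 0.006412
P(complaint) = 0.013054 + 0.02312 + 0.005254 + 0.03349 + 0.006412 = 0.08133 → 0.0813.

0.0813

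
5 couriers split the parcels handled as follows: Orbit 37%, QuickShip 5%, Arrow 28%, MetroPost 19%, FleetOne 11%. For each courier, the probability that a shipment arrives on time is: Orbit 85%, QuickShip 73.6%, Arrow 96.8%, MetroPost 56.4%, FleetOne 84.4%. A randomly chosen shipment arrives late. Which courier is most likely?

MetroPost

Taking complements, P(late | each) = Orbit 0.15, QuickShip 0.264, Arrow 0.032, MetroPost 0.436, FleetOne 0.156.
Unnormalized posteriors (prior × likelihood):
  Orbit: 0.37 × 0.15 = 0.0555
  QuickShip: 0.05 × 0.264 = 0.0132
  Arrow: 0.28 × 0.032 = 0.00896
  MetroPost: 0.19 × 0.436 = 0.08284
  FleetOne: 0.11 × 0.156 = 0.01716
Sum = 0.17766.
Largest term belongs to MetroPost, so MetroPost is most probable.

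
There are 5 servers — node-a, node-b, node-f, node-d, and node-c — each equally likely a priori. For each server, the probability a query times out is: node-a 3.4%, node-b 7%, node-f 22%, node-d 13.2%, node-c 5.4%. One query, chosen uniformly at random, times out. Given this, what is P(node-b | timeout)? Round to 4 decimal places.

0.1373

With a uniform prior (1/5 each), posterior ∝ likelihood:
  node-a: 0.034
  node-b: 0.07
  node-f: 0.22
  node-d: 0.132
  node-c: 0.054
Normalizing constant = 0.51.
P(node-b | evidence) = 0.07 / 0.51 ≈ 0.1373.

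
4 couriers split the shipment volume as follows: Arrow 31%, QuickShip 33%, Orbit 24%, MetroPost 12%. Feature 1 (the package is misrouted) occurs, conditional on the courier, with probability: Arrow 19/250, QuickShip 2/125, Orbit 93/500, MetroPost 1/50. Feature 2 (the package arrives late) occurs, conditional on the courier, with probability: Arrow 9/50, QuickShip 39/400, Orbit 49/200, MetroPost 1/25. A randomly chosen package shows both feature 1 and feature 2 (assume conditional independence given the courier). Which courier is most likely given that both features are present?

Prior × likelihood for each hypothesis:
  Arrow: 0.31 × 0.076 × 0.18 = 0.0042408
  QuickShip: 0.33 × 0.016 × 0.0975 = 0.0005148
  Orbit: 0.24 × 0.186 × 0.245 = 0.0109368
  MetroPost: 0.12 × 0.02 × 0.04 = 0.000096
Sum = 0.0157884.
Largest term belongs to Orbit, so Orbit is most probable.

Orbit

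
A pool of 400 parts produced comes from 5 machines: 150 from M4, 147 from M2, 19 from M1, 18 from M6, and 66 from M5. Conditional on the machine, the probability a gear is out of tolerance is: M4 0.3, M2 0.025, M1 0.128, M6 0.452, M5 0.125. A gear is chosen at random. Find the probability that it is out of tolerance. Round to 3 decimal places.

0.169

Compute prior × likelihood for every hypothesis:
  M4: 0.375 × 0.3 = 0.1125
  M2: 0.3675 × 0.025 = 0.0091875
  M1: 0.0475 × 0.128 = 0.00608
  M6: 0.045 × 0.452 = 0.02034
  M5: 0.165 × 0.125 = 0.020625
P(oversize) = 0.1125 + 0.0091875 + 0.00608 + 0.02034 + 0.020625 = 0.1687325 → 0.169.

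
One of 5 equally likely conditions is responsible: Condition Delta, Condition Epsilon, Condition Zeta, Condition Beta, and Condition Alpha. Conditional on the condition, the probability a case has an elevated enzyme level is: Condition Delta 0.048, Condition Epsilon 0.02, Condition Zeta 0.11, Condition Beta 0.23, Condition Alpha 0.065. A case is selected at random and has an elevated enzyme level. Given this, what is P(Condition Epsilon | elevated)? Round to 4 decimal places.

With a uniform prior (1/5 each), posterior ∝ likelihood:
  Condition Delta: 0.048
  Condition Epsilon: 0.02
  Condition Zeta: 0.11
  Condition Beta: 0.23
  Condition Alpha: 0.065
Normalizing constant = 0.473.
P(Condition Epsilon | evidence) = 0.02 / 0.473 ≈ 0.0423.

0.0423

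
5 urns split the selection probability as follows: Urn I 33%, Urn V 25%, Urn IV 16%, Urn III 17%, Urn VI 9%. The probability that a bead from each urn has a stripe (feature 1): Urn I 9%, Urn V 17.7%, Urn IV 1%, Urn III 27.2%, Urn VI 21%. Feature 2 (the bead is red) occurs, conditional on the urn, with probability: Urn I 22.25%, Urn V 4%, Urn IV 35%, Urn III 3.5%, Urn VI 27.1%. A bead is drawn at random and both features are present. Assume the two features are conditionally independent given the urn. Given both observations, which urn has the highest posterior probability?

Prior × likelihood for each hypothesis:
  Urn I: 0.33 × 0.09 × 0.2225 = 0.00660825
  Urn V: 0.25 × 0.177 × 0.04 = 0.00177
  Urn IV: 0.16 × 0.01 × 0.35 = 0.00056
  Urn III: 0.17 × 0.272 × 0.035 = 0.0016184
  Urn VI: 0.09 × 0.21 × 0.271 = 0.0051219
Normalizing constant = 0.01567855.
Largest term belongs to Urn I, so Urn I is most probable.

Urn I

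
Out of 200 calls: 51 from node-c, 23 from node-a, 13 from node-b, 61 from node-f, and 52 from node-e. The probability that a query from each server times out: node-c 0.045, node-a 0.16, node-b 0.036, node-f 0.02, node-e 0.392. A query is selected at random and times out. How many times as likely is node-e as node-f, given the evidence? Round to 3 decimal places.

16.708

Prior × likelihood for each hypothesis:
  node-c: 0.255 × 0.045 = 0.011475
  node-a: 0.115 × 0.16 = 0.0184
  node-b: 0.065 × 0.036 = 0.00234
  node-f: 0.305 × 0.02 = 0.0061
  node-e: 0.26 × 0.392 = 0.10192
Total = 0.140235.
The ratio is 0.10192 / 0.0061 (the normalizer cancels) = 16.708.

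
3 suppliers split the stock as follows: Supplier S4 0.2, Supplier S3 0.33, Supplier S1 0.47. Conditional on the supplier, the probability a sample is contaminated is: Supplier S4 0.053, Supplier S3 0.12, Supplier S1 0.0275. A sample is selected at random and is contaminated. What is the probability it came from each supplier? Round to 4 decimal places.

Prior × likelihood for each hypothesis:
  Supplier S4: 0.2 × 0.053 = 0.0106
  Supplier S3: 0.33 × 0.12 = 0.0396
  Supplier S1: 0.47 × 0.0275 = 0.012925
Sum = 0.063125.
P(Supplier S4 | contaminated) = 0.0106/0.063125 ≈ 0.1679
P(Supplier S3 | contaminated) = 0.0396/0.063125 ≈ 0.6273
P(Supplier S1 | contaminated) = 0.012925/0.063125 ≈ 0.2048
(Check: 0.1679+0.6273+0.2048 = 1.0000.)

Supplier S4 0.1679, Supplier S3 0.6273, Supplier S1 0.2048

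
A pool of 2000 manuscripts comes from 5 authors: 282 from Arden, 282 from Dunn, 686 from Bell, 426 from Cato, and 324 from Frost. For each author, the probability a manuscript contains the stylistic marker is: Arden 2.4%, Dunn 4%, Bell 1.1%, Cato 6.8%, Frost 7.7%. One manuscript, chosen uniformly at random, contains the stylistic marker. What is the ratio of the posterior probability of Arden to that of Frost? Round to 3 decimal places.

0.271

Compute prior × likelihood for every hypothesis:
  Arden: 0.141 × 0.024 = 0.003384
  Dunn: 0.141 × 0.04 = 0.00564
  Bell: 0.343 × 0.011 = 0.003773
  Cato: 0.213 × 0.068 = 0.014484
  Frost: 0.162 × 0.077 = 0.012474
Normalizing constant = 0.039755.
The ratio is 0.003384 / 0.012474 (the normalizer cancels) = 0.271.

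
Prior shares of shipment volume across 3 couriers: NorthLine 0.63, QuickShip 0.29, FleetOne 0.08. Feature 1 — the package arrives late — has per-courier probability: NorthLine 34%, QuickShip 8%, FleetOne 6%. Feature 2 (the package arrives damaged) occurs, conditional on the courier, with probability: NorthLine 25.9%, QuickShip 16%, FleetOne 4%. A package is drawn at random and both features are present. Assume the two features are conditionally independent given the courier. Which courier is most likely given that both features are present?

Unnormalized posteriors (prior × likelihood):
  NorthLine: 0.63 × 0.34 × 0.259 = 0.0554778
  QuickShip: 0.29 × 0.08 × 0.16 = 0.003712
  FleetOne: 0.08 × 0.06 × 0.04 = 0.000192
Total = 0.0593818.
Largest term belongs to NorthLine, so NorthLine is most probable.

NorthLine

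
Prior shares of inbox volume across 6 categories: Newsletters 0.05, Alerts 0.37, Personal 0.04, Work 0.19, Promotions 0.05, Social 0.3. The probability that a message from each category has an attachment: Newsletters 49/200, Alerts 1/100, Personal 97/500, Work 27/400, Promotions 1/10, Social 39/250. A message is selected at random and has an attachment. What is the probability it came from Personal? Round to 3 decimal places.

0.088

Compute prior × likelihood for every hypothesis:
  Newsletters: 0.05 × 0.245 = 0.01225
  Alerts: 0.37 × 0.01 = 0.0037
  Personal: 0.04 × 0.194 = 0.00776
  Work: 0.19 × 0.0675 = 0.012825
  Promotions: 0.05 × 0.1 = 0.005
  Social: 0.3 × 0.156 = 0.0468
Normalizing constant = 0.088335.
P(Personal | evidence) = 0.00776 / 0.088335 ≈ 0.088.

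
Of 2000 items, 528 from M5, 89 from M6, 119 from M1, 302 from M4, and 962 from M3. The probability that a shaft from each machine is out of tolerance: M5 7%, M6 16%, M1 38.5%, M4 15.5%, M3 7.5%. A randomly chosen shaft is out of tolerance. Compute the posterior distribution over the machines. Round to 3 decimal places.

Compute prior × likelihood for every hypothesis:
  M5: 0.264 × 0.07 = 0.01848
  M6: 0.0445 × 0.16 = 0.00712
  M1: 0.0595 × 0.385 = 0.0229075
  M4: 0.151 × 0.155 = 0.023405
  M3: 0.481 × 0.075 = 0.036075
Total = 0.1079875.
P(M5 | oversize) = 0.01848/0.1079875 ≈ 0.171
P(M6 | oversize) = 0.00712/0.1079875 ≈ 0.066
P(M1 | oversize) = 0.0229075/0.1079875 ≈ 0.212
P(M4 | oversize) = 0.023405/0.1079875 ≈ 0.217
P(M3 | oversize) = 0.036075/0.1079875 ≈ 0.334

M5 0.171, M6 0.066, M1 0.212, M4 0.217, M3 0.334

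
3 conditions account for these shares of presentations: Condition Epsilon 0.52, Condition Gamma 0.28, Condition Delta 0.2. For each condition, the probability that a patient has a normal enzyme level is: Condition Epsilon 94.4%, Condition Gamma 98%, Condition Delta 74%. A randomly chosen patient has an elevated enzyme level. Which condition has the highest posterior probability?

Taking complements, P(elevated | each) = Condition Epsilon 0.056, Condition Gamma 0.02, Condition Delta 0.26.
Unnormalized posteriors (prior × likelihood):
  Condition Epsilon: 0.52 × 0.056 = 0.02912
  Condition Gamma: 0.28 × 0.02 = 0.0056
  Condition Delta: 0.2 × 0.26 = 0.052
Sum = 0.08672.
Largest term belongs to Condition Delta, so Condition Delta is most probable.

Condition Delta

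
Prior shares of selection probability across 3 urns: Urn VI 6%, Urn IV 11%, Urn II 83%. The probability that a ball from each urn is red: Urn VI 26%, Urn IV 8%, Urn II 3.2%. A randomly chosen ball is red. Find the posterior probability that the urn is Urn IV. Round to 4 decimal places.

0.1727

Prior × likelihood for each hypothesis:
  Urn VI: 0.06 × 0.26 = 0.0156
  Urn IV: 0.11 × 0.08 = 0.0088
  Urn II: 0.83 × 0.032 = 0.02656
Sum = 0.05096.
P(Urn IV | evidence) = 0.0088 / 0.05096 ≈ 0.1727.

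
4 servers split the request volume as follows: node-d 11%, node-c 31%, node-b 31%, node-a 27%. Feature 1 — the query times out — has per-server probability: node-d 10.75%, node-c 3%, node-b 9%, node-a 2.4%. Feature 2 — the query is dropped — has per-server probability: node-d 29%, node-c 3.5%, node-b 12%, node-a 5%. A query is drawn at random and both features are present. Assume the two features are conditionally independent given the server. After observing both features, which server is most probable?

node-d

Unnormalized posteriors (prior × likelihood):
  node-d: 0.11 × 0.1075 × 0.29 = 0.00342925
  node-c: 0.31 × 0.03 × 0.035 = 0.0003255
  node-b: 0.31 × 0.09 × 0.12 = 0.003348
  node-a: 0.27 × 0.024 × 0.05 = 0.000324
Total = 0.00742675.
Largest term belongs to node-d, so node-d is most probable.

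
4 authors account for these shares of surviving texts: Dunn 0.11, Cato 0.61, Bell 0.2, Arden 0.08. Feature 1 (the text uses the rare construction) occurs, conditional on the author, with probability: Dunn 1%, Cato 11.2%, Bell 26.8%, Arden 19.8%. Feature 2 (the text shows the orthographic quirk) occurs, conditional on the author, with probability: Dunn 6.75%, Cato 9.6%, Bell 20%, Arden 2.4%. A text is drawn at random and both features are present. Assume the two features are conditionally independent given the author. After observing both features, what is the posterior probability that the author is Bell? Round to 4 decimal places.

0.6045

Prior × likelihood for each hypothesis:
  Dunn: 0.11 × 0.01 × 0.0675 = 0.00007425
  Cato: 0.61 × 0.112 × 0.096 = 0.00655872
  Bell: 0.2 × 0.268 × 0.2 = 0.01072
  Arden: 0.08 × 0.198 × 0.024 = 0.00038016
Total = 0.01773313.
P(Bell | evidence) = 0.01072 / 0.01773313 ≈ 0.6045.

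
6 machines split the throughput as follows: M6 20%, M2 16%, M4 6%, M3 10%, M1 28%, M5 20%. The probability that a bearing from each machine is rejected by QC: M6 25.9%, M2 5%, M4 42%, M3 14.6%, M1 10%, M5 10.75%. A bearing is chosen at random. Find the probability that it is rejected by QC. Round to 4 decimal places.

Unnormalized posteriors (prior × likelihood):
  M6: 0.2 × 0.259 = 0.0518
  M2: 0.16 × 0.05 = 0.008
  M4: 0.06 × 0.42 = 0.0252
  M3: 0.1 × 0.146 = 0.0146
  M1: 0.28 × 0.1 = 0.028
  M5: 0.2 × 0.1075 = 0.0215
P(rejected) = 0.0518 + 0.008 + 0.0252 + 0.0146 + 0.028 + 0.0215 = 0.1491 → 0.1491.

0.1491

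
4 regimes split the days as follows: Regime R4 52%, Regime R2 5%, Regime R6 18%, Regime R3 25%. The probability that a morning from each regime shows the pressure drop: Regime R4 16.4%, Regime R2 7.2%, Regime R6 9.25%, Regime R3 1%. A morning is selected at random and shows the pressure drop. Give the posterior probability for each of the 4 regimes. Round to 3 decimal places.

Unnormalized posteriors (prior × likelihood):
  Regime R4: 0.52 × 0.164 = 0.08528
  Regime R2: 0.05 × 0.072 = 0.0036
  Regime R6: 0.18 × 0.0925 = 0.01665
  Regime R3: 0.25 × 0.01 = 0.0025
Sum = 0.10803.
P(Regime R4 | drop) = 0.08528/0.10803 ≈ 0.789
P(Regime R2 | drop) = 0.0036/0.10803 ≈ 0.033
P(Regime R6 | drop) = 0.01665/0.10803 ≈ 0.154
P(Regime R3 | drop) = 0.0025/0.10803 ≈ 0.023
(Check: 0.789+0.033+0.154+0.023 = 0.999.)

Regime R4 0.789, Regime R2 0.033, Regime R6 0.154, Regime R3 0.023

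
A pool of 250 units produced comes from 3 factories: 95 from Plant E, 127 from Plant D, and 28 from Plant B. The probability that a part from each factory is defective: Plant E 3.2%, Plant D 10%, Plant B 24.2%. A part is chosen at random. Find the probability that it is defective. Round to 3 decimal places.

Prior × likelihood for each hypothesis:
  Plant E: 0.38 × 0.032 = 0.01216
  Plant D: 0.508 × 0.1 = 0.0508
  Plant B: 0.112 × 0.242 = 0.027104
P(defective) = 0.01216 + 0.0508 + 0.027104 = 0.090064 → 0.090.

0.090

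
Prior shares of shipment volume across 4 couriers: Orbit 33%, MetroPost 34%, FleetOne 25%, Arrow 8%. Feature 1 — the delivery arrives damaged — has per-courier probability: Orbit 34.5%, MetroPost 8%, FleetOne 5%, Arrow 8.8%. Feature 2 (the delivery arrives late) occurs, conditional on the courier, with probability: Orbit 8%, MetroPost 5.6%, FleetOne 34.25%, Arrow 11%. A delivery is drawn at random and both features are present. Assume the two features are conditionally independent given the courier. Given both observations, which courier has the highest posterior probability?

Orbit

By Bayes' rule, posterior ∝ prior × likelihood:
  Orbit: 0.33 × 0.345 × 0.08 = 0.009108
  MetroPost: 0.34 × 0.08 × 0.056 = 0.0015232
  FleetOne: 0.25 × 0.05 × 0.3425 = 0.00428125
  Arrow: 0.08 × 0.088 × 0.11 = 0.0007744
Total = 0.01568685.
Largest term belongs to Orbit, so Orbit is most probable.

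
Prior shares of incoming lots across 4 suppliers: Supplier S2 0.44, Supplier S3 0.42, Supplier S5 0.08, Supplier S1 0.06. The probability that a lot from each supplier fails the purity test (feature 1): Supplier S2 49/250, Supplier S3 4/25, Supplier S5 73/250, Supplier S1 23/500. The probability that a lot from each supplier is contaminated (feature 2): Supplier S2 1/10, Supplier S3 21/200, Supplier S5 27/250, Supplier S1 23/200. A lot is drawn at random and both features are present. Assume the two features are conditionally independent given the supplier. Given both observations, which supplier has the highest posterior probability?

Supplier S2

By Bayes' rule, posterior ∝ prior × likelihood:
  Supplier S2: 0.44 × 0.196 × 0.1 = 0.008624
  Supplier S3: 0.42 × 0.16 × 0.105 = 0.007056
  Supplier S5: 0.08 × 0.292 × 0.108 = 0.00252288
  Supplier S1: 0.06 × 0.046 × 0.115 = 0.0003174
Total = 0.01852028.
Largest term belongs to Supplier S2, so Supplier S2 is most probable.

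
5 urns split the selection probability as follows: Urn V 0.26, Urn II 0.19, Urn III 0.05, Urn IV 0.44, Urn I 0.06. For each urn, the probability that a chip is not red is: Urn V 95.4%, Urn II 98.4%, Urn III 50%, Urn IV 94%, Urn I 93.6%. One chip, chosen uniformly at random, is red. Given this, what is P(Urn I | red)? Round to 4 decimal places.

Taking complements, P(red | each) = Urn V 0.046, Urn II 0.016, Urn III 0.5, Urn IV 0.06, Urn I 0.064.
Unnormalized posteriors (prior × likelihood):
  Urn V: 0.26 × 0.046 = 0.01196
  Urn II: 0.19 × 0.016 = 0.00304
  Urn III: 0.05 × 0.5 = 0.025
  Urn IV: 0.44 × 0.06 = 0.0264
  Urn I: 0.06 × 0.064 = 0.00384
Normalizing constant = 0.07024.
P(Urn I | evidence) = 0.00384 / 0.07024 ≈ 0.0547.

0.0547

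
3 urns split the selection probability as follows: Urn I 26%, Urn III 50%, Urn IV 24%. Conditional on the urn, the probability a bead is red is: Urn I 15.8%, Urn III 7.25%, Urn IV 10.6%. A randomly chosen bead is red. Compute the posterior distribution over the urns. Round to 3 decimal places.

Compute prior × likelihood for every hypothesis:
  Urn I: 0.26 × 0.158 = 0.04108
  Urn III: 0.5 × 0.0725 = 0.03625
  Urn IV: 0.24 × 0.106 = 0.02544
Sum = 0.10277.
P(Urn I | red) = 0.04108/0.10277 ≈ 0.400
P(Urn III | red) = 0.03625/0.10277 ≈ 0.353
P(Urn IV | red) = 0.02544/0.10277 ≈ 0.248

Urn I 0.400, Urn III 0.353, Urn IV 0.248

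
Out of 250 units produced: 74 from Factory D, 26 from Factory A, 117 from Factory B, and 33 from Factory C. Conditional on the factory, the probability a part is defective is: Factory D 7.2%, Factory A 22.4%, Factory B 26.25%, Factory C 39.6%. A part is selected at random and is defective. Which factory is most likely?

Prior × likelihood for each hypothesis:
  Factory D: 0.296 × 0.072 = 0.021312
  Factory A: 0.104 × 0.224 = 0.023296
  Factory B: 0.468 × 0.2625 = 0.12285
  Factory C: 0.132 × 0.396 = 0.052272
Normalizing constant = 0.21973.
Largest term belongs to Factory B, so Factory B is most probable.

Factory B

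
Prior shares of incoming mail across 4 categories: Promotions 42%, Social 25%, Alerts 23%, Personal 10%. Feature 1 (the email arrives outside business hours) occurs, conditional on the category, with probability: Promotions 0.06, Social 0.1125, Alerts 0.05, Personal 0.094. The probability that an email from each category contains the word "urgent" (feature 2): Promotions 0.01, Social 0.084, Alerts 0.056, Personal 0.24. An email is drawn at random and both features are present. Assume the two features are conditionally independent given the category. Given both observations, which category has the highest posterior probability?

Social

Compute prior × likelihood for every hypothesis:
  Promotions: 0.42 × 0.06 × 0.01 = 0.000252
  Social: 0.25 × 0.1125 × 0.084 = 0.0023625
  Alerts: 0.23 × 0.05 × 0.056 = 0.000644
  Personal: 0.1 × 0.094 × 0.24 = 0.002256
Total = 0.0055145.
Largest term belongs to Social, so Social is most probable.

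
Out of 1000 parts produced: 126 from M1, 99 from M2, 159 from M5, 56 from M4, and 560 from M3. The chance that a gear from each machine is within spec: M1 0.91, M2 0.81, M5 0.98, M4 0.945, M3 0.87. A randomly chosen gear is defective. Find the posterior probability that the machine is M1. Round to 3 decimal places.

0.104

Taking complements, P(defective | each) = M1 0.09, M2 0.19, M5 0.02, M4 0.055, M3 0.13.
By Bayes' rule, posterior ∝ prior × likelihood:
  M1: 0.126 × 0.09 = 0.01134
  M2: 0.099 × 0.19 = 0.01881
  M5: 0.159 × 0.02 = 0.00318
  M4: 0.056 × 0.055 = 0.00308
  M3: 0.56 × 0.13 = 0.0728
Sum = 0.10921.
P(M1 | evidence) = 0.01134 / 0.10921 ≈ 0.104.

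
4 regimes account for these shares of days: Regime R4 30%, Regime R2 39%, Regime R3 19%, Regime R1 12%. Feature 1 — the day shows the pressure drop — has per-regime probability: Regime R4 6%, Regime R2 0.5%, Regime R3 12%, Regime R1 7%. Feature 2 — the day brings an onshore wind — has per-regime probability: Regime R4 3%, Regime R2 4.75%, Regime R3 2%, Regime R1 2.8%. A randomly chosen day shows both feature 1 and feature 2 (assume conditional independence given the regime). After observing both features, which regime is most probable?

Unnormalized posteriors (prior × likelihood):
  Regime R4: 0.3 × 0.06 × 0.03 = 0.00054
  Regime R2: 0.39 × 0.005 × 0.0475 = 0.000092625
  Regime R3: 0.19 × 0.12 × 0.02 = 0.000456
  Regime R1: 0.12 × 0.07 × 0.028 = 0.0002352
Normalizing constant = 0.001323825.
Largest term belongs to Regime R4, so Regime R4 is most probable.

Regime R4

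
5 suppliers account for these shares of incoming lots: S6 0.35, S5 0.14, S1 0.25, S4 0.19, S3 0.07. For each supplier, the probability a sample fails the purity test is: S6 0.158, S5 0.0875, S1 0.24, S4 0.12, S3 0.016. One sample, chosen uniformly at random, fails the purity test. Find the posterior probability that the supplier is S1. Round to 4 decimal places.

0.3961

Unnormalized posteriors (prior × likelihood):
  S6: 0.35 × 0.158 = 0.0553
  S5: 0.14 × 0.0875 = 0.01225
  S1: 0.25 × 0.24 = 0.06
  S4: 0.19 × 0.12 = 0.0228
  S3: 0.07 × 0.016 = 0.00112
Sum = 0.15147.
P(S1 | evidence) = 0.06 / 0.15147 ≈ 0.3961.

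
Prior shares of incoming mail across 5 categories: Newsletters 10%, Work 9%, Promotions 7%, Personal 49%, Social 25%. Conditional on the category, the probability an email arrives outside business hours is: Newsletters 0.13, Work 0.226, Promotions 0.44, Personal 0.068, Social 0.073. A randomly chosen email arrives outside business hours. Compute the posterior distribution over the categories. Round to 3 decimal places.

By Bayes' rule, posterior ∝ prior × likelihood:
  Newsletters: 0.1 × 0.13 = 0.013
  Work: 0.09 × 0.226 = 0.02034
  Promotions: 0.07 × 0.44 = 0.0308
  Personal: 0.49 × 0.068 = 0.03332
  Social: 0.25 × 0.073 = 0.01825
Total = 0.11571.
P(Newsletters | off-hours) = 0.013/0.11571 ≈ 0.112
P(Work | off-hours) = 0.02034/0.11571 ≈ 0.176
P(Promotions | off-hours) = 0.0308/0.11571 ≈ 0.266
P(Personal | off-hours) = 0.03332/0.11571 ≈ 0.288
P(Social | off-hours) = 0.01825/0.11571 ≈ 0.158
(Check: 0.112+0.176+0.266+0.288+0.158 = 1.000.)

Newsletters 0.112, Work 0.176, Promotions 0.266, Personal 0.288, Social 0.158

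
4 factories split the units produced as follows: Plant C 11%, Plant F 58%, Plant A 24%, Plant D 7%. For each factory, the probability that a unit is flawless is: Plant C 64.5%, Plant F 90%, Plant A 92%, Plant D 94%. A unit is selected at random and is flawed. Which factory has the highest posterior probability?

Taking complements, P(flawed | each) = Plant C 0.355, Plant F 0.1, Plant A 0.08, Plant D 0.06.
By Bayes' rule, posterior ∝ prior × likelihood:
  Plant C: 0.11 × 0.355 = 0.03905
  Plant F: 0.58 × 0.1 = 0.058
  Plant A: 0.24 × 0.08 = 0.0192
  Plant D: 0.07 × 0.06 = 0.0042
Normalizing constant = 0.12045.
Largest term belongs to Plant F, so Plant F is most probable.

Plant F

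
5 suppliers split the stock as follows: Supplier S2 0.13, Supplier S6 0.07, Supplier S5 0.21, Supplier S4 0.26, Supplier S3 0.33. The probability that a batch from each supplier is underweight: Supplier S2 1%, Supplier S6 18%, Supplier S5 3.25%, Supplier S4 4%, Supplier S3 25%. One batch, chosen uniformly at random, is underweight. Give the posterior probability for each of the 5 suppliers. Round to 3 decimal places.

Supplier S2 0.011, Supplier S6 0.111, Supplier S5 0.060, Supplier S4 0.092, Supplier S3 0.726

Prior × likelihood for each hypothesis:
  Supplier S2: 0.13 × 0.01 = 0.0013
  Supplier S6: 0.07 × 0.18 = 0.0126
  Supplier S5: 0.21 × 0.0325 = 0.006825
  Supplier S4: 0.26 × 0.04 = 0.0104
  Supplier S3: 0.33 × 0.25 = 0.0825
Normalizing constant = 0.113625.
P(Supplier S2 | underweight) = 0.0013/0.113625 ≈ 0.011
P(Supplier S6 | underweight) = 0.0126/0.113625 ≈ 0.111
P(Supplier S5 | underweight) = 0.006825/0.113625 ≈ 0.060
P(Supplier S4 | underweight) = 0.0104/0.113625 ≈ 0.092
P(Supplier S3 | underweight) = 0.0825/0.113625 ≈ 0.726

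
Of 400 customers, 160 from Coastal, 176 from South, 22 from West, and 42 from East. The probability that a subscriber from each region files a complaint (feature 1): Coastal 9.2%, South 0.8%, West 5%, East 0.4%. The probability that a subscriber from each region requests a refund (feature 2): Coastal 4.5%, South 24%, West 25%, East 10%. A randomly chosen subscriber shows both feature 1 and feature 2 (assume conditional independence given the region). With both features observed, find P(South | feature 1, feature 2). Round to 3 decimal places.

0.262

Prior × likelihood for each hypothesis:
  Coastal: 0.4 × 0.092 × 0.045 = 0.001656
  South: 0.44 × 0.008 × 0.24 = 0.0008448
  West: 0.055 × 0.05 × 0.25 = 0.0006875
  East: 0.105 × 0.004 × 0.1 = 0.000042
Normalizing constant = 0.0032303.
P(South | evidence) = 0.0008448 / 0.0032303 ≈ 0.262.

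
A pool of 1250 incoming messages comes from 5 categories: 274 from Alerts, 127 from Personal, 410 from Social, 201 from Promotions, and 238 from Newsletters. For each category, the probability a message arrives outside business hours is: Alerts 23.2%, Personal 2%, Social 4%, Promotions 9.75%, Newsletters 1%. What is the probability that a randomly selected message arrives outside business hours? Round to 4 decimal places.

0.0836

Unnormalized posteriors (prior × likelihood):
  Alerts: 0.2192 × 0.232 = 0.0508544
  Personal: 0.1016 × 0.02 = 0.002032
  Social: 0.328 × 0.04 = 0.01312
  Promotions: 0.1608 × 0.0975 = 0.015678
  Newsletters: 0.1904 × 0.01 = 0.001904
P(off-hours) = 0.0508544 + 0.002032 + 0.01312 + 0.015678 + 0.001904 = 0.0835884 → 0.0836.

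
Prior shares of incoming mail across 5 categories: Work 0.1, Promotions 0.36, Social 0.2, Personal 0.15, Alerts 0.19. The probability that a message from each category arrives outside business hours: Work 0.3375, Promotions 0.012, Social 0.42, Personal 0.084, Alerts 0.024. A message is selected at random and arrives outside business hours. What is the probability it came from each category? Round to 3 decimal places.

Work 0.242, Promotions 0.031, Social 0.603, Personal 0.090, Alerts 0.033

Compute prior × likelihood for every hypothesis:
  Work: 0.1 × 0.3375 = 0.03375
  Promotions: 0.36 × 0.012 = 0.00432
  Social: 0.2 × 0.42 = 0.084
  Personal: 0.15 × 0.084 = 0.0126
  Alerts: 0.19 × 0.024 = 0.00456
Normalizing constant = 0.13923.
P(Work | off-hours) = 0.03375/0.13923 ≈ 0.242
P(Promotions | off-hours) = 0.00432/0.13923 ≈ 0.031
P(Social | off-hours) = 0.084/0.13923 ≈ 0.603
P(Personal | off-hours) = 0.0126/0.13923 ≈ 0.090
P(Alerts | off-hours) = 0.00456/0.13923 ≈ 0.033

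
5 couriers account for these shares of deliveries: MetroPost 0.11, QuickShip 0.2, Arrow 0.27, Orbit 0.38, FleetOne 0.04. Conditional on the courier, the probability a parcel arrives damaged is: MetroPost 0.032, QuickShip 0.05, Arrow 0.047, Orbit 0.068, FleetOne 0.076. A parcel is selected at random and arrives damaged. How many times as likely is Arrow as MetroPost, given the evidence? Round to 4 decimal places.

Prior × likelihood for each hypothesis:
  MetroPost: 0.11 × 0.032 = 0.00352
  QuickShip: 0.2 × 0.05 = 0.01
  Arrow: 0.27 × 0.047 = 0.01269
  Orbit: 0.38 × 0.068 = 0.02584
  FleetOne: 0.04 × 0.076 = 0.00304
Normalizing constant = 0.05509.
The ratio is 0.01269 / 0.00352 (the normalizer cancels) = 3.6051.

3.6051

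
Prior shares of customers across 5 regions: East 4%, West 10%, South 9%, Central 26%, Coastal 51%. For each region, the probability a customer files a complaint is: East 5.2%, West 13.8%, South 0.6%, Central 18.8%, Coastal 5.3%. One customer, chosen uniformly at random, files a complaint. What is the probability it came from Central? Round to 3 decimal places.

0.529

Prior × likelihood for each hypothesis:
  East: 0.04 × 0.052 = 0.00208
  West: 0.1 × 0.138 = 0.0138
  South: 0.09 × 0.006 = 0.00054
  Central: 0.26 × 0.188 = 0.04888
  Coastal: 0.51 × 0.053 = 0.02703
Total = 0.09233.
P(Central | evidence) = 0.04888 / 0.09233 ≈ 0.529.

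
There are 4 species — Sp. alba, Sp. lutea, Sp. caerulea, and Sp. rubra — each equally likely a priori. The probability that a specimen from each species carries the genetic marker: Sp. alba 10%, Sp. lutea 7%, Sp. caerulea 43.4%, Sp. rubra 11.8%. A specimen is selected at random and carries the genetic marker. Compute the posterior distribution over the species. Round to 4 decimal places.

Sp. alba 0.1385, Sp. lutea 0.0970, Sp. caerulea 0.6011, Sp. rubra 0.1634

With a uniform prior (1/4 each), posterior ∝ likelihood:
  Sp. alba: 0.1
  Sp. lutea: 0.07
  Sp. caerulea: 0.434
  Sp. rubra: 0.118
Total = 0.722.
P(Sp. alba | marker) = 0.1/0.722 ≈ 0.1385
P(Sp. lutea | marker) = 0.07/0.722 ≈ 0.0970
P(Sp. caerulea | marker) = 0.434/0.722 ≈ 0.6011
P(Sp. rubra | marker) = 0.118/0.722 ≈ 0.1634
(Check: 0.1385+0.0970+0.6011+0.1634 = 1.0000.)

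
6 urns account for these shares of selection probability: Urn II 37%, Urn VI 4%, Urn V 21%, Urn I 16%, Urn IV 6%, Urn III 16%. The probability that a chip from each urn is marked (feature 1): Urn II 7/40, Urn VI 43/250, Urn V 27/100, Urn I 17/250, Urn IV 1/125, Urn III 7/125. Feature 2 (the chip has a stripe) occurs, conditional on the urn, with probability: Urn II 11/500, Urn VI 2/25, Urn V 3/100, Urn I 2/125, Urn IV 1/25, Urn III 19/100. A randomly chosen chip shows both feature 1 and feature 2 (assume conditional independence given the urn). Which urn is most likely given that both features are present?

Urn III

Unnormalized posteriors (prior × likelihood):
  Urn II: 0.37 × 0.175 × 0.022 = 0.0014245
  Urn VI: 0.04 × 0.172 × 0.08 = 0.0005504
  Urn V: 0.21 × 0.27 × 0.03 = 0.001701
  Urn I: 0.16 × 0.068 × 0.016 = 0.00017408
  Urn IV: 0.06 × 0.008 × 0.04 = 0.0000192
  Urn III: 0.16 × 0.056 × 0.19 = 0.0017024
Normalizing constant = 0.00557158.
Largest term belongs to Urn III, so Urn III is most probable.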